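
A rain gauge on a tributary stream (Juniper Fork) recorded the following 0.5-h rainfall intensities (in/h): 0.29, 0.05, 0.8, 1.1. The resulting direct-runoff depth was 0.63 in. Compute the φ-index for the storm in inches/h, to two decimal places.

Only the 2 blocks with intensity above φ contribute runoff: 0.8, 1.1 in/h.
Σ(I−φ)·Δt = d  ⇒  (0.8+1.1 − 2φ)·0.5 = 0.63
φ = (1.900 − 0.63/0.5) / 2 = 0.32 in/h.

φ ≈ 0.32 in/h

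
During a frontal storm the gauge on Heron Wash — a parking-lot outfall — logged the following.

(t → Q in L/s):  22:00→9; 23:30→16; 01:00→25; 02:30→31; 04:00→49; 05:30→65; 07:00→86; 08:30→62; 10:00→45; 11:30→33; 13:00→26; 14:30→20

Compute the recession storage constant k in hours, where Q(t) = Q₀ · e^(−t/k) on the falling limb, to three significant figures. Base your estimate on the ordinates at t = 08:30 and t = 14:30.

On the falling limb, Q drops from 62 to 20 L/s between t = 08:30 and t = 14:30 (Δt = 6 h).
k = −Δt / ln(Q₂/Q₁) = −6 / ln(20/62) = 5.30 h.

k ≈ 5.30 h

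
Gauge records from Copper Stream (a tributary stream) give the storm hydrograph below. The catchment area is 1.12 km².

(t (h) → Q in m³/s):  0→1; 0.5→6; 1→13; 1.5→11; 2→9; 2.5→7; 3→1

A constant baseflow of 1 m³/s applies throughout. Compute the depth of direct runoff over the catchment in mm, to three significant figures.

d ≈ 65.9 mm

Direct runoff: 0.0, 5.0, 12.0, 10.0, 8.0, 6.0, 0.0 m³/s; ΣQ_DR = 41.00 m³/s.
V = ΣQ_DR · Δt = 41.00 × 1800 s = 73800 m³.
Over A = 1.12 km², depth = V / A = 65.9 mm.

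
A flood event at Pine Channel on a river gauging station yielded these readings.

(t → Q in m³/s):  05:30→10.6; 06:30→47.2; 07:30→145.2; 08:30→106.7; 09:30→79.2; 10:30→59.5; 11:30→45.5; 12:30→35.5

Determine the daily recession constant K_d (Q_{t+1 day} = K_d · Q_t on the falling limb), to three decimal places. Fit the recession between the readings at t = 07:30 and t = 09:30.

Between t = 07:30 and t = 09:30 the flow falls from 145.2 to 79.2 m³/s over 2×1 h = 2 h.
Per-interval ratio K = (79.2/145.2)^(1/2) = 0.7385; K_d = K^(24/1) = 0.001.

K_d ≈ 0.001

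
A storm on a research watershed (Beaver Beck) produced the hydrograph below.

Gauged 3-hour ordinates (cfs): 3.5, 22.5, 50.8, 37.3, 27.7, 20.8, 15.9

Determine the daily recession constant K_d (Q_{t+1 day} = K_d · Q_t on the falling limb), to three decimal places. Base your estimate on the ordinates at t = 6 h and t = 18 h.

Between t = 6 h and t = 18 h the flow falls from 50.8 to 15.9 cfs over 4×3 h = 12 h.
Per-interval ratio K = (15.9/50.8)^(1/4) = 0.7480; K_d = K^(24/3) = 0.098.

K_d ≈ 0.098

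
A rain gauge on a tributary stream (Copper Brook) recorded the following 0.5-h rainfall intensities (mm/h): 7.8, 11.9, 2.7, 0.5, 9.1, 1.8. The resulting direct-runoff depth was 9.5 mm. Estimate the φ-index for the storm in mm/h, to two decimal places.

Only the 3 blocks with intensity above φ contribute runoff: 7.8, 11.9, 9.1 mm/h.
Σ(I−φ)·Δt = d  ⇒  (7.8+11.9+9.1 − 3φ)·0.5 = 9.5
φ = (28.80 − 9.5/0.5) / 3 = 3.27 mm/h.

φ ≈ 3.27 mm/h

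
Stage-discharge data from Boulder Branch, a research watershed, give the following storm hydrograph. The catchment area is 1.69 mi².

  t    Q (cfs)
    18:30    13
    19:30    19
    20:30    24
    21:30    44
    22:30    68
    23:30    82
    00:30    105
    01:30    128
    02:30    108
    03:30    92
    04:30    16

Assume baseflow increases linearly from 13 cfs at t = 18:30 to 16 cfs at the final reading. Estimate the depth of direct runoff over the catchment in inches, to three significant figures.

Direct runoff: 0.00, 5.70, 10.40, 30.10, 53.80, 67.50, 90.20, 112.90, 92.60, 76.30, 0.00 cfs; ΣQ_DR = 539.5 cfs.
V = ΣQ_DR · Δt = 539.5 × 3600 s = 1.942 × 10^6 ft³.
Over A = 1.69 mi², depth = V / A = 0.495 in.

d ≈ 0.495 in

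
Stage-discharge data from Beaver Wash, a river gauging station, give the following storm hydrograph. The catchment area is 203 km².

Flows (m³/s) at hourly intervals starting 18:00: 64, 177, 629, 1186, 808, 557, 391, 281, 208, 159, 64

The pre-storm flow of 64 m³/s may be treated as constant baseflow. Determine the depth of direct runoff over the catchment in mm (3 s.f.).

d ≈ 67.7 mm

Direct runoff: 0.0, 113.0, 565.0, 1122.0, 744.0, 493.0, 327.0, 217.0, 144.0, 95.0, 0.0 m³/s; ΣQ_DR = 3820 m³/s.
V = ΣQ_DR · Δt = 3820 × 3600 s = 1.375 × 10^7 m³.
Over A = 203 km², depth = V / A = 67.7 mm.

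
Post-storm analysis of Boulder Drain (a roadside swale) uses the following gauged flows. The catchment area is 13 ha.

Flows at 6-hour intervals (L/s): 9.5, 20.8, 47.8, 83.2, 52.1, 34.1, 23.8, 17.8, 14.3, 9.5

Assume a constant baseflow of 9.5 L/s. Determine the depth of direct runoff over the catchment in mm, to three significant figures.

d ≈ 36.2 mm

Direct runoff: 0.0, 11.3, 38.3, 73.7, 42.6, 24.6, 14.3, 8.3, 4.8, 0.0 L/s; ΣQ_DR = 217.9 L/s.
V = ΣQ_DR · Δt = 217.9 × 21600 s = 4.707 × 10^6 L.
Over A = 13 ha, depth = V / A = 36.2 mm.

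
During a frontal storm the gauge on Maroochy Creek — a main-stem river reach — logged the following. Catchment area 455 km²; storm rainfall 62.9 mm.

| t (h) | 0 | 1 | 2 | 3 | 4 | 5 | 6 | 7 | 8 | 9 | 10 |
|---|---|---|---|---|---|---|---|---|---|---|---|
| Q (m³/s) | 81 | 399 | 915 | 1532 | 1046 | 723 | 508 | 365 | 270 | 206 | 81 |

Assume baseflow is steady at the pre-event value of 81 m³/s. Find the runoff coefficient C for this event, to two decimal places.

C ≈ 0.66

ΣQ_DR = 5235 m³/s; V = ΣQ_DR·Δt = 1.885 × 10^7 m³.
Runoff depth d = V / A = 41.42 mm.
C = d / P = 41.42 / 62.9 = 0.66.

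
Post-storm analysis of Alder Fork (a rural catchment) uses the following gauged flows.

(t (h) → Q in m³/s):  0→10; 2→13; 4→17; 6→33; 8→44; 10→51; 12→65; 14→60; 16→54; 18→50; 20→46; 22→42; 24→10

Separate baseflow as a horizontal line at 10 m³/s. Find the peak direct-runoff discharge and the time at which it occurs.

Q_p = 55.0 m³/s at t = 12 h

Subtracting baseflow gives direct-runoff ordinates: 0.0, 3.0, 7.0, 23.0, 34.0, 41.0, 55.0, 50.0, 44.0, 40.0, 36.0, 32.0, 0.0 m³/s.
The maximum is 55.0 m³/s, occurring at the reading for t = 12 h.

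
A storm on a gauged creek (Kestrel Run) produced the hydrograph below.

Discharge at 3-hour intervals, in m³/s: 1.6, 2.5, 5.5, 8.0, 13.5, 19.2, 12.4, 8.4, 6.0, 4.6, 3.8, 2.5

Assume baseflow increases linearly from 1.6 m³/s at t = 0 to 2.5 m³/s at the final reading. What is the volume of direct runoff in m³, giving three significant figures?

V ≈ 6.85 × 10^5 m³

Direct-runoff ordinates (Q − Q_b): 0.00, 0.82, 3.74, 6.15, 11.57, 17.19, 10.31, 6.23, 3.75, 2.26, 1.38, 0.00 m³/s.
ΣQ_DR = 63.40 m³/s.
With Δt = 3 h = 10800 s, V = ΣQ_DR · Δt = 63.40 × 10800 = 6.85 × 10^5 m³.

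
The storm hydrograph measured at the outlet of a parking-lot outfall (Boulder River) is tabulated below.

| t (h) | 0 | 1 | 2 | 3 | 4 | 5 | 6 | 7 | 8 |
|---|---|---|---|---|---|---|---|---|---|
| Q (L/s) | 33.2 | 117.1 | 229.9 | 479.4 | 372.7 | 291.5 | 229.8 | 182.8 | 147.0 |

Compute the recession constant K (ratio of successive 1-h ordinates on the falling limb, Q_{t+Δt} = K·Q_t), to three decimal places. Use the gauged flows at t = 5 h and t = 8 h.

Using the recession-limb readings at t = 5 h and t = 8 h: Q falls from 291.5 to 147.0 L/s over 3 intervals.
K = (Q₂/Q₁)^(1/3) = (147.0/291.5)^(1/3) = 0.796.

K ≈ 0.796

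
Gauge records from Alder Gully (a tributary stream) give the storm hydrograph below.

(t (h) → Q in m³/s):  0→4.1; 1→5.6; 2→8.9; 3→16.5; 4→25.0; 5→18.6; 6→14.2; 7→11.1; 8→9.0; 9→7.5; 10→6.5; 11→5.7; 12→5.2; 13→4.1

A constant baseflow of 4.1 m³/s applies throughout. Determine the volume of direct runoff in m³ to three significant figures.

Direct-runoff ordinates (Q − Q_b): 0.0, 1.5, 4.8, 12.4, 20.9, 14.5, 10.1, 7.0, 4.9, 3.4, 2.4, 1.6, 1.1, 0.0 m³/s.
ΣQ_DR = 84.60 m³/s.
With Δt = 1 h = 3600 s, V = ΣQ_DR · Δt = 84.60 × 3600 = 3.05 × 10^5 m³.

V ≈ 3.05 × 10^5 m³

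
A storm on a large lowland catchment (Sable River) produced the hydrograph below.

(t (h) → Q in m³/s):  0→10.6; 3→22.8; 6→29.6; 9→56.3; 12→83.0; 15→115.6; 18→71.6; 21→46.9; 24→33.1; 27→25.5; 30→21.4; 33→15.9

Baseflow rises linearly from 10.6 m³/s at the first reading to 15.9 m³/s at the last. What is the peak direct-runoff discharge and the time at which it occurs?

Q_p = 102.59 m³/s at t = 15 h

Subtracting baseflow gives direct-runoff ordinates: 0.00, 11.72, 18.04, 44.25, 70.47, 102.59, 58.11, 32.93, 18.65, 10.56, 5.98, 0.00 m³/s.
The maximum is 102.59 m³/s, occurring at the reading for t = 15 h.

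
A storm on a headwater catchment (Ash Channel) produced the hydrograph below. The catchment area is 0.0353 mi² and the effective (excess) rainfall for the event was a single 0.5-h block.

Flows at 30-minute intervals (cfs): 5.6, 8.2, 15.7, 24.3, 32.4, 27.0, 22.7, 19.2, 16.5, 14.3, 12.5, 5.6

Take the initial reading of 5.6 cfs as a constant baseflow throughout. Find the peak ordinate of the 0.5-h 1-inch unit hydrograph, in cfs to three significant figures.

Direct runoff: 0.0, 2.6, 10.1, 18.7, 26.8, 21.4, 17.1, 13.6, 10.9, 8.7, 6.9, 0.0 cfs; ΣQ_DR = 136.8 cfs, peak = 26.8 cfs.
Runoff depth d = ΣQ_DR·Δt / A = 136.8 × 1800 / (0.0353 mi²) = 3.003 in.
The 1-inch UH is the DRH scaled by (1 in)/d, so U_p = 26.8 × 1/3.003 = 8.93 cfs.

U_p ≈ 8.93 cfs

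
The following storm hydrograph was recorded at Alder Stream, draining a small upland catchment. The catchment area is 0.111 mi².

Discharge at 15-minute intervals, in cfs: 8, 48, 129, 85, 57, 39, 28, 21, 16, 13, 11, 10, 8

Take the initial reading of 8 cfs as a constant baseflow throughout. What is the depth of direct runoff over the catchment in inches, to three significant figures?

Direct runoff: 0.0, 40.0, 121.0, 77.0, 49.0, 31.0, 20.0, 13.0, 8.0, 5.0, 3.0, 2.0, 0.0 cfs; ΣQ_DR = 369.0 cfs.
V = ΣQ_DR · Δt = 369.0 × 900 s = 3.321 × 10^5 ft³.
Over A = 0.111 mi², depth = V / A = 1.29 in.

d ≈ 1.29 in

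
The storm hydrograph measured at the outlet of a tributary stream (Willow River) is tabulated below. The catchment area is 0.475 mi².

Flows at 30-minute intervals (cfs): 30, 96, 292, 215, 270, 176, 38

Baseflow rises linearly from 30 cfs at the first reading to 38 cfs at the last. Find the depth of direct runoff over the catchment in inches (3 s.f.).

d ≈ 1.43 in

Direct runoff: 0.00, 64.67, 259.33, 181.00, 234.67, 139.33, 0.00 cfs; ΣQ_DR = 879.0 cfs.
V = ΣQ_DR · Δt = 879.0 × 1800 s = 1.582 × 10^6 ft³.
Over A = 0.475 mi², depth = V / A = 1.43 in.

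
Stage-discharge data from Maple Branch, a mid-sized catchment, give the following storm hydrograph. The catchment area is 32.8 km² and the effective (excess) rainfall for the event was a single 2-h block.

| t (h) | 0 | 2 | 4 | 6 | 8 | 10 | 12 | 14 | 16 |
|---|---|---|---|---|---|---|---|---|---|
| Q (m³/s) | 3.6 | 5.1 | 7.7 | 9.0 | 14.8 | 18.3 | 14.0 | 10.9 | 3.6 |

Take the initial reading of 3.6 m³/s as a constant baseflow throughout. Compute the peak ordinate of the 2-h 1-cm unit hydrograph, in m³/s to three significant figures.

U_p ≈ 12.3 m³/s

Direct runoff: 0.0, 1.5, 4.1, 5.4, 11.2, 14.7, 10.4, 7.3, 0.0 m³/s; ΣQ_DR = 54.60 m³/s, peak = 14.7 m³/s.
Runoff depth d = ΣQ_DR·Δt / A = 54.60 × 7200 / (32.8 km²) = 11.99 mm.
The 1-cm UH is the DRH scaled by (10 mm)/d, so U_p = 14.7 × 10/11.99 = 12.3 m³/s.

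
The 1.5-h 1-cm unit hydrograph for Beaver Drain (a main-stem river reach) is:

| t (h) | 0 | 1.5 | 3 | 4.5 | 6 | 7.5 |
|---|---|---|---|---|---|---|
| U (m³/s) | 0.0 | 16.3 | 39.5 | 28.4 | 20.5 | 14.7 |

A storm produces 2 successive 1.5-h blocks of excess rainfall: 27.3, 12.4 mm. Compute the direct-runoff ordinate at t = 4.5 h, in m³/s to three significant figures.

Q ≈ 127 m³/s

By discrete convolution, Q_j = Σ (P_i / 10 mm) · U_{j−i}.
At t = 4.5 h (j=3): Q = (27.3/10)·28.4 + (12.4/10)·39.5 = 127 m³/s.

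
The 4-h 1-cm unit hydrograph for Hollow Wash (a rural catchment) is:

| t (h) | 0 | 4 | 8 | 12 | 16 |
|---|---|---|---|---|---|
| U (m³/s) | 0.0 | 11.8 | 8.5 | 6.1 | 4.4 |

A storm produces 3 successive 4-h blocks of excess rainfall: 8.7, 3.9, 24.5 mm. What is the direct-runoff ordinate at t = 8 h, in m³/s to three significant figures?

Q ≈ 12.0 m³/s

By discrete convolution, Q_j = Σ (P_i / 10 mm) · U_{j−i}.
At t = 8 h (j=2): Q = (8.7/10)·8.5 + (3.9/10)·11.8 + (24.5/10)·0.0 = 12.0 m³/s.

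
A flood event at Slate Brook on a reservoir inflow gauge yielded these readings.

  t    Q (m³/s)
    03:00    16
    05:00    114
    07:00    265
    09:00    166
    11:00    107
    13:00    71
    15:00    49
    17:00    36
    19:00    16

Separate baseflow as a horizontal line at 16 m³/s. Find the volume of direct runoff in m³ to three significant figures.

V ≈ 5.01 × 10^6 m³

Direct-runoff ordinates (Q − Q_b): 0.0, 98.0, 249.0, 150.0, 91.0, 55.0, 33.0, 20.0, 0.0 m³/s.
ΣQ_DR = 696.0 m³/s.
With Δt = 2 h = 7200 s, V = ΣQ_DR · Δt = 696.0 × 7200 = 5.01 × 10^6 m³.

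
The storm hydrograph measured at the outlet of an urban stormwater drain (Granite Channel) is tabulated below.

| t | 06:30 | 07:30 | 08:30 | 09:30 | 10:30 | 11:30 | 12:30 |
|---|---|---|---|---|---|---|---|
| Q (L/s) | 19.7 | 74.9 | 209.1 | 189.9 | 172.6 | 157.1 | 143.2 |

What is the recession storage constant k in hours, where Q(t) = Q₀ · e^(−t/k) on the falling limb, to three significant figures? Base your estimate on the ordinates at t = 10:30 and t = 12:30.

On the falling limb, Q drops from 172.6 to 143.2 L/s between t = 10:30 and t = 12:30 (Δt = 2 h).
k = −Δt / ln(Q₂/Q₁) = −2 / ln(143.2/172.6) = 10.7 h.

k ≈ 10.7 h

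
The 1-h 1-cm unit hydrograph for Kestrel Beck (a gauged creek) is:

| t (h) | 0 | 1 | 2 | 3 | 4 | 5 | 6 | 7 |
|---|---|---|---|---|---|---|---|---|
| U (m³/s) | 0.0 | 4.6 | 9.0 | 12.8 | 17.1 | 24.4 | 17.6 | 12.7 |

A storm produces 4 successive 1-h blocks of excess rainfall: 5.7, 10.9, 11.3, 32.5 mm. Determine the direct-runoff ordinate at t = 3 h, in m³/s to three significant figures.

By discrete convolution, Q_j = Σ (P_i / 10 mm) · U_{j−i}.
At t = 3 h (j=3): Q = (5.7/10)·12.8 + (10.9/10)·9.0 + (11.3/10)·4.6 + (32.5/10)·0.0 = 22.3 m³/s.

Q ≈ 22.3 m³/s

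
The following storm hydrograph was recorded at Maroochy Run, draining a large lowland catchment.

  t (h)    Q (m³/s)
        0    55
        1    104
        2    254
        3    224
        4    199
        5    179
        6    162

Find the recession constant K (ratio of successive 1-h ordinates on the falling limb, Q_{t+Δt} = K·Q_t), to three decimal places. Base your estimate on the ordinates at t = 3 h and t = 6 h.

Using the recession-limb readings at t = 3 h and t = 6 h: Q falls from 224 to 162 m³/s over 3 intervals.
K = (Q₂/Q₁)^(1/3) = (162/224)^(1/3) = 0.898.

K ≈ 0.898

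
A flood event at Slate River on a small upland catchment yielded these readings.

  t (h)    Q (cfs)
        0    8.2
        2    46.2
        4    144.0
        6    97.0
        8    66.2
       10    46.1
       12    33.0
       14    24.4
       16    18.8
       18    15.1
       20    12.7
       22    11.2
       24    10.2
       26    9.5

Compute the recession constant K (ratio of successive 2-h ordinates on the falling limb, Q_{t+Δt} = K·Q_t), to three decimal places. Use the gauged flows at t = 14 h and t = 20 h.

K ≈ 0.804

Using the recession-limb readings at t = 14 h and t = 20 h: Q falls from 24.4 to 12.7 cfs over 3 intervals.
K = (Q₂/Q₁)^(1/3) = (12.7/24.4)^(1/3) = 0.804.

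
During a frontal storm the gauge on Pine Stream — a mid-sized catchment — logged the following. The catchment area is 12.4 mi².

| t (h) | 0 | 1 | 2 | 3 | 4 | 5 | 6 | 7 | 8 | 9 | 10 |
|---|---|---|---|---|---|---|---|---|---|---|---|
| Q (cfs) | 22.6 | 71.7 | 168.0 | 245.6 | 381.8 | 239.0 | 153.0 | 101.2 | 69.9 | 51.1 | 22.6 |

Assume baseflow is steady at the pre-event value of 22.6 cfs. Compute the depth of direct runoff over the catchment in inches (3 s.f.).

Direct runoff: 0.0, 49.1, 145.4, 223.0, 359.2, 216.4, 130.4, 78.6, 47.3, 28.5, 0.0 cfs; ΣQ_DR = 1278 cfs.
V = ΣQ_DR · Δt = 1278 × 3600 s = 4.600 × 10^6 ft³.
Over A = 12.4 mi², depth = V / A = 0.160 in.

d ≈ 0.160 in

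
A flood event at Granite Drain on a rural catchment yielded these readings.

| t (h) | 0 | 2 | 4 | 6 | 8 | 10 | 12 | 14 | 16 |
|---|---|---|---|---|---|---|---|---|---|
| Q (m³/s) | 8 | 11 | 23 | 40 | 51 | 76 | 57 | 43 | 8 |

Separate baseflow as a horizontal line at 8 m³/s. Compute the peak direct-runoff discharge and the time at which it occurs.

Subtracting baseflow gives direct-runoff ordinates: 0.0, 3.0, 15.0, 32.0, 43.0, 68.0, 49.0, 35.0, 0.0 m³/s.
The maximum is 68.0 m³/s, occurring at the reading for t = 10 h.

Q_p = 68.0 m³/s at t = 10 h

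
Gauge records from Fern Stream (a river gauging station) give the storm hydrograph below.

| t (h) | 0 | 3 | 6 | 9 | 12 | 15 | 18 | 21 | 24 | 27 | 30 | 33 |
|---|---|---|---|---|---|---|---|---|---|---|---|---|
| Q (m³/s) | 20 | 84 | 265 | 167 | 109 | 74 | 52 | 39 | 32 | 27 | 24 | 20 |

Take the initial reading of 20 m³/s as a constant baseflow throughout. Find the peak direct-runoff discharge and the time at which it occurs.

Q_p = 245.0 m³/s at t = 6 h

Subtracting baseflow gives direct-runoff ordinates: 0.0, 64.0, 245.0, 147.0, 89.0, 54.0, 32.0, 19.0, 12.0, 7.0, 4.0, 0.0 m³/s.
The maximum is 245.0 m³/s, occurring at the reading for t = 6 h.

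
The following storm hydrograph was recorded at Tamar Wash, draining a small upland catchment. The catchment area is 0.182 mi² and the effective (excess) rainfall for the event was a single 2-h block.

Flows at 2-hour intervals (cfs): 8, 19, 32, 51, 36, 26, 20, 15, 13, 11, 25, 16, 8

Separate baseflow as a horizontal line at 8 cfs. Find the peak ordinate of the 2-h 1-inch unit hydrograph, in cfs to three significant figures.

U_p ≈ 14.3 cfs

Direct runoff: 0.0, 11.0, 24.0, 43.0, 28.0, 18.0, 12.0, 7.0, 5.0, 3.0, 17.0, 8.0, 0.0 cfs; ΣQ_DR = 176.0 cfs, peak = 43.0 cfs.
Runoff depth d = ΣQ_DR·Δt / A = 176.0 × 7200 / (0.182 mi²) = 2.997 in.
The 1-inch UH is the DRH scaled by (1 in)/d, so U_p = 43.0 × 1/2.997 = 14.3 cfs.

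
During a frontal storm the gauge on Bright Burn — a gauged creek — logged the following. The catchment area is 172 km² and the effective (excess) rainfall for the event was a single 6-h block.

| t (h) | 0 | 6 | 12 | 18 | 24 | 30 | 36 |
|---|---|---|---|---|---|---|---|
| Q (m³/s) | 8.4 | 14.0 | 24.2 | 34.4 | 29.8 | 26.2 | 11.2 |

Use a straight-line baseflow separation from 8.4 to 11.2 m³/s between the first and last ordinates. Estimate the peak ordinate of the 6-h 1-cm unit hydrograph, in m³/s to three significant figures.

U_p ≈ 24.6 m³/s

Direct runoff: 0.00, 5.13, 14.87, 24.60, 19.53, 15.47, 0.00 m³/s; ΣQ_DR = 79.60 m³/s, peak = 24.60 m³/s.
Runoff depth d = ΣQ_DR·Δt / A = 79.60 × 21600 / (172 km²) = 9.996 mm.
The 1-cm UH is the DRH scaled by (10 mm)/d, so U_p = 24.60 × 10/9.996 = 24.6 m³/s.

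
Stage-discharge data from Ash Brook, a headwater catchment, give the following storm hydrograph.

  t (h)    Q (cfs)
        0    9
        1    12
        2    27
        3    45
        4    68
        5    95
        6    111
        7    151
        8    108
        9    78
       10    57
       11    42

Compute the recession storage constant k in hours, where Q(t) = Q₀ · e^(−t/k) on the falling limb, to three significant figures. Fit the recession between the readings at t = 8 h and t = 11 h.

On the falling limb, Q drops from 108 to 42 cfs between t = 8 h and t = 11 h (Δt = 3 h).
k = −Δt / ln(Q₂/Q₁) = −3 / ln(42/108) = 3.18 h.

k ≈ 3.18 h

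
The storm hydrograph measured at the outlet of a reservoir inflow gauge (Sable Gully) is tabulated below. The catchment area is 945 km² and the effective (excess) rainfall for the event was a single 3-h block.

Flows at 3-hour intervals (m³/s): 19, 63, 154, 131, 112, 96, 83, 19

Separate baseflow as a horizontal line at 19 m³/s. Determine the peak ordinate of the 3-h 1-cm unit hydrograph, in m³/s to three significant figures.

U_p ≈ 225 m³/s

Direct runoff: 0.0, 44.0, 135.0, 112.0, 93.0, 77.0, 64.0, 0.0 m³/s; ΣQ_DR = 525.0 m³/s, peak = 135.0 m³/s.
Runoff depth d = ΣQ_DR·Δt / A = 525.0 × 10800 / (945 km²) = 6.000 mm.
The 1-cm UH is the DRH scaled by (10 mm)/d, so U_p = 135.0 × 10/6.000 = 225 m³/s.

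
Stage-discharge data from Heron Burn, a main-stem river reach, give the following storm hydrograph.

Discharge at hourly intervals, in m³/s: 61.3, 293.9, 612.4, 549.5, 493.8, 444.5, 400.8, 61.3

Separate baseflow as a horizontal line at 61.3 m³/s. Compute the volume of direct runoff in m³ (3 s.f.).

Direct-runoff ordinates (Q − Q_b): 0.0, 232.6, 551.1, 488.2, 432.5, 383.2, 339.5, 0.0 m³/s.
ΣQ_DR = 2427 m³/s.
With Δt = 1 h = 3600 s, V = ΣQ_DR · Δt = 2427 × 3600 = 8.74 × 10^6 m³.

V ≈ 8.74 × 10^6 m³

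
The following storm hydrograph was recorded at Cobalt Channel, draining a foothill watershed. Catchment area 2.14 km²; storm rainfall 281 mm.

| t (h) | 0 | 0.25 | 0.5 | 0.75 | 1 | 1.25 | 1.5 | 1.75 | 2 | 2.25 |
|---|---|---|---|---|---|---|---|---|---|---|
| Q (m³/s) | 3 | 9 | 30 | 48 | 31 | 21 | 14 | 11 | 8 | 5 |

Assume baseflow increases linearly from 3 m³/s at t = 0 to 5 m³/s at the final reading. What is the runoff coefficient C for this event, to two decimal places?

C ≈ 0.21

ΣQ_DR = 140.0 m³/s; V = ΣQ_DR·Δt = 1.260 × 10^5 m³.
Runoff depth d = V / A = 58.88 mm.
C = d / P = 58.88 / 281 = 0.21.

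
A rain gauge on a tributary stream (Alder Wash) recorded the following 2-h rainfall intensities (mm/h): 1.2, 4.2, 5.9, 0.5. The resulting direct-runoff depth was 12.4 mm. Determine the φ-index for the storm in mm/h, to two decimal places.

φ ≈ 1.95 mm/h

Only the 2 blocks with intensity above φ contribute runoff: 4.2, 5.9 mm/h.
Σ(I−φ)·Δt = d  ⇒  (4.2+5.9 − 2φ)·2 = 12.4
φ = (10.10 − 12.4/2) / 2 = 1.95 mm/h.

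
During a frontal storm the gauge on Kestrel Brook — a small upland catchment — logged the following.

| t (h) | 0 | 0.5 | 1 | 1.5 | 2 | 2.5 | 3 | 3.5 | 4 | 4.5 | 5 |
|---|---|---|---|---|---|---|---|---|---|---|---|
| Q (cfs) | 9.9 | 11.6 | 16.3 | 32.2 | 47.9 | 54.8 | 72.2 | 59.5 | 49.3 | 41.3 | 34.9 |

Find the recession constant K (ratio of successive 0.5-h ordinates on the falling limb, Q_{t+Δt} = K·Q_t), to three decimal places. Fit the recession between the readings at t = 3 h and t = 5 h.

K ≈ 0.834

Using the recession-limb readings at t = 3 h and t = 5 h: Q falls from 72.2 to 34.9 cfs over 4 intervals.
K = (Q₂/Q₁)^(1/4) = (34.9/72.2)^(1/4) = 0.834.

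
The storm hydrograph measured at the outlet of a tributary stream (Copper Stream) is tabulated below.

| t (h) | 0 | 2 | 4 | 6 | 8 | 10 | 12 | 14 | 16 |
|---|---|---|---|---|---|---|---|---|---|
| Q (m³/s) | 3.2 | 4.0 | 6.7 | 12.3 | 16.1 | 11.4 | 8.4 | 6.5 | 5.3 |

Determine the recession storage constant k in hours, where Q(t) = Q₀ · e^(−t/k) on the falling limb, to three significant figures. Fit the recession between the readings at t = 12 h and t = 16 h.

On the falling limb, Q drops from 8.4 to 5.3 m³/s between t = 12 h and t = 16 h (Δt = 4 h).
k = −Δt / ln(Q₂/Q₁) = −4 / ln(5.3/8.4) = 8.69 h.

k ≈ 8.69 h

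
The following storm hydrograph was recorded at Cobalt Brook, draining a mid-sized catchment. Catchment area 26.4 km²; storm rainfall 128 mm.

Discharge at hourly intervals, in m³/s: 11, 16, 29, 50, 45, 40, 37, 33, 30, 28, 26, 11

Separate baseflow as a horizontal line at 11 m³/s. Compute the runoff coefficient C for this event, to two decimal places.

C ≈ 0.24

ΣQ_DR = 224.0 m³/s; V = ΣQ_DR·Δt = 8.064 × 10^5 m³.
Runoff depth d = V / A = 30.55 mm.
C = d / P = 30.55 / 128 = 0.24.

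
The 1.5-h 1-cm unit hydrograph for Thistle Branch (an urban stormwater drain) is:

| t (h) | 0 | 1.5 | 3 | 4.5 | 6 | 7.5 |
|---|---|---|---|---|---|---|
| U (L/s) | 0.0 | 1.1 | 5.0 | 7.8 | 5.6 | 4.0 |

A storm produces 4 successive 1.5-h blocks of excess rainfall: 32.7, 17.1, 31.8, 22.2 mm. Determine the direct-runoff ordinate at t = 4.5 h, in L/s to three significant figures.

By discrete convolution, Q_j = Σ (P_i / 10 mm) · U_{j−i}.
At t = 4.5 h (j=3): Q = (32.7/10)·7.8 + (17.1/10)·5.0 + (31.8/10)·1.1 + (22.2/10)·0.0 = 37.6 L/s.

Q ≈ 37.6 L/s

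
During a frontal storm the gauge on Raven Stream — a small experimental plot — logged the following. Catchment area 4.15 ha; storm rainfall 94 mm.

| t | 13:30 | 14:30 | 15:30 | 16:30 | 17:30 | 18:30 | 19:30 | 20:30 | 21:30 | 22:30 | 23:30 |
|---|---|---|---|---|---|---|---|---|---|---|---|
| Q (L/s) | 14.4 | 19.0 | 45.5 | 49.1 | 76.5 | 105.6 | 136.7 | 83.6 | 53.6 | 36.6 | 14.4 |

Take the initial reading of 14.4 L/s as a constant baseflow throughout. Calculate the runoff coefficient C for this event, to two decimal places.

ΣQ_DR = 476.6 L/s; V = ΣQ_DR·Δt = 1.716 × 10^6 L.
Runoff depth d = V / A = 41.34 mm.
C = d / P = 41.34 / 94 = 0.44.

C ≈ 0.44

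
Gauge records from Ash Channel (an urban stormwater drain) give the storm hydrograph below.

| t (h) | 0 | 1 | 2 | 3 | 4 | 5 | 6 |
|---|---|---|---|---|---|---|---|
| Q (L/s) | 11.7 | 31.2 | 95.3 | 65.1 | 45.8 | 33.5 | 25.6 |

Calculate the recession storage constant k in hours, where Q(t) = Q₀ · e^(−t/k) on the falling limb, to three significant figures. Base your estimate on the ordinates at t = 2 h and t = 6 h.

k ≈ 3.04 h

On the falling limb, Q drops from 95.3 to 25.6 L/s between t = 2 h and t = 6 h (Δt = 4 h).
k = −Δt / ln(Q₂/Q₁) = −4 / ln(25.6/95.3) = 3.04 h.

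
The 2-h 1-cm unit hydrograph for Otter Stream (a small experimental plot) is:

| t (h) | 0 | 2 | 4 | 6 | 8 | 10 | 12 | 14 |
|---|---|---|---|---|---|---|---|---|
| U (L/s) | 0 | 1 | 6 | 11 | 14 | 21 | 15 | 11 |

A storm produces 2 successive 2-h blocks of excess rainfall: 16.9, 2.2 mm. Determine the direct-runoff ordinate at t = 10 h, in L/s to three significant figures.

By discrete convolution, Q_j = Σ (P_i / 10 mm) · U_{j−i}.
At t = 10 h (j=5): Q = (16.9/10)·21 + (2.2/10)·14 = 38.6 L/s.

Q ≈ 38.6 L/s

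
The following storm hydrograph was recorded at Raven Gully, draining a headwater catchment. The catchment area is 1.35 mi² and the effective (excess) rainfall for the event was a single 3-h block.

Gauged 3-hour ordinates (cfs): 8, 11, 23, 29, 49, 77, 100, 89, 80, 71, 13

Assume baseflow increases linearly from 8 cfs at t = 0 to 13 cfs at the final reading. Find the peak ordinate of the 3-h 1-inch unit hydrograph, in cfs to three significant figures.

U_p ≈ 59.5 cfs

Direct runoff: 0.00, 2.50, 14.00, 19.50, 39.00, 66.50, 89.00, 77.50, 68.00, 58.50, 0.00 cfs; ΣQ_DR = 434.5 cfs, peak = 89.00 cfs.
Runoff depth d = ΣQ_DR·Δt / A = 434.5 × 10800 / (1.35 mi²) = 1.496 in.
The 1-inch UH is the DRH scaled by (1 in)/d, so U_p = 89.00 × 1/1.496 = 59.5 cfs.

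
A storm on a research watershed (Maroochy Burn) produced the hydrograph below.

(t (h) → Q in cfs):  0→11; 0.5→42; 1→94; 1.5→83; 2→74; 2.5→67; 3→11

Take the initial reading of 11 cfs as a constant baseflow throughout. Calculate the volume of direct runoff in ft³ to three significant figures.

V ≈ 5.49 × 10^5 ft³

Direct-runoff ordinates (Q − Q_b): 0.0, 31.0, 83.0, 72.0, 63.0, 56.0, 0.0 cfs.
ΣQ_DR = 305.0 cfs.
With Δt = 0.5 h = 1800 s, V = ΣQ_DR · Δt = 305.0 × 1800 = 5.49 × 10^5 ft³.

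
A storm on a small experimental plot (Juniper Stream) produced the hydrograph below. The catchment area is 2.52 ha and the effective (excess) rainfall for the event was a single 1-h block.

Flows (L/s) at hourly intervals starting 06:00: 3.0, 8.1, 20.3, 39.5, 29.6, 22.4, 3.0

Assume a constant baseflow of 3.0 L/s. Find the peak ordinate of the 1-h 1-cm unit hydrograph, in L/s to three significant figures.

U_p ≈ 24.4 L/s

Direct runoff: 0.0, 5.1, 17.3, 36.5, 26.6, 19.4, 0.0 L/s; ΣQ_DR = 104.9 L/s, peak = 36.5 L/s.
Runoff depth d = ΣQ_DR·Δt / A = 104.9 × 3600 / (2.52 ha) = 14.99 mm.
The 1-cm UH is the DRH scaled by (10 mm)/d, so U_p = 36.5 × 10/14.99 = 24.4 L/s.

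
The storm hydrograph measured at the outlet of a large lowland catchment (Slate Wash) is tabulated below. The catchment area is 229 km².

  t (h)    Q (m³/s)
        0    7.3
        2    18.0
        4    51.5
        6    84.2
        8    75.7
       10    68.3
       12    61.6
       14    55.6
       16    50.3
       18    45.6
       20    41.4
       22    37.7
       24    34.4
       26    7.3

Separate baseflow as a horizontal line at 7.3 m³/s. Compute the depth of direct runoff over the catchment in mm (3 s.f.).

Direct runoff: 0.0, 10.7, 44.2, 76.9, 68.4, 61.0, 54.3, 48.3, 43.0, 38.3, 34.1, 30.4, 27.1, 0.0 m³/s; ΣQ_DR = 536.7 m³/s.
V = ΣQ_DR · Δt = 536.7 × 7200 s = 3.864 × 10^6 m³.
Over A = 229 km², depth = V / A = 16.9 mm.

d ≈ 16.9 mm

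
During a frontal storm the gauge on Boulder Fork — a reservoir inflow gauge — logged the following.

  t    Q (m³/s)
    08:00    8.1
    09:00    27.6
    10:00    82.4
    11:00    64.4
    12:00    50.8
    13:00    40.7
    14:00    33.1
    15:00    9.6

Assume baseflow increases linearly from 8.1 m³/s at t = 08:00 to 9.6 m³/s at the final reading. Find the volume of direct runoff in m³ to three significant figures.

Direct-runoff ordinates (Q − Q_b): 0.00, 19.29, 73.87, 55.66, 41.84, 31.53, 23.71, 0.00 m³/s.
ΣQ_DR = 245.9 m³/s.
With Δt = 1 h = 3600 s, V = ΣQ_DR · Δt = 245.9 × 3600 = 8.85 × 10^5 m³.

V ≈ 8.85 × 10^5 m³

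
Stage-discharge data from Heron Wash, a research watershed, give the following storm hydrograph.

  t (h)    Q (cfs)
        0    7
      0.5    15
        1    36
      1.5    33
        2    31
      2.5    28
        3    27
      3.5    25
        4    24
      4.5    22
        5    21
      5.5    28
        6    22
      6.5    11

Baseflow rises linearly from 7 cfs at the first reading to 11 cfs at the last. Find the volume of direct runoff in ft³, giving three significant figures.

V ≈ 3.67 × 10^5 ft³

Direct-runoff ordinates (Q − Q_b): 0.00, 7.69, 28.38, 25.08, 22.77, 19.46, 18.15, 15.85, 14.54, 12.23, 10.92, 17.62, 11.31, 0.00 cfs.
ΣQ_DR = 204.0 cfs.
With Δt = 0.5 h = 1800 s, V = ΣQ_DR · Δt = 204.0 × 1800 = 3.67 × 10^5 ft³.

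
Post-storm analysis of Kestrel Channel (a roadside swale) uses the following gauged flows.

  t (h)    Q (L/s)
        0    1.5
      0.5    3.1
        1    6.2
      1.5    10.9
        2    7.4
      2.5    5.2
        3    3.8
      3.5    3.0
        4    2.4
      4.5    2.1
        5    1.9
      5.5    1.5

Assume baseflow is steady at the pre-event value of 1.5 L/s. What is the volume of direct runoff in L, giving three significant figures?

V ≈ 55800 L

Direct-runoff ordinates (Q − Q_b): 0.0, 1.6, 4.7, 9.4, 5.9, 3.7, 2.3, 1.5, 0.9, 0.6, 0.4, 0.0 L/s.
ΣQ_DR = 31.00 L/s.
With Δt = 0.5 h = 1800 s, V = ΣQ_DR · Δt = 31.00 × 1800 = 55800 L.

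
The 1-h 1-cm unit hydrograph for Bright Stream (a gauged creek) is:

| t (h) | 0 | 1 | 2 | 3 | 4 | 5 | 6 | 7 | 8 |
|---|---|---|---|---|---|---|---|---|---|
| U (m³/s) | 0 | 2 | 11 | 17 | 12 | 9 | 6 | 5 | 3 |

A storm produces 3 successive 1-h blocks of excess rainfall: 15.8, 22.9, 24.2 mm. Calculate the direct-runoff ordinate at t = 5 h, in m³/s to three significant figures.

Q ≈ 82.8 m³/s

By discrete convolution, Q_j = Σ (P_i / 10 mm) · U_{j−i}.
At t = 5 h (j=5): Q = (15.8/10)·9 + (22.9/10)·12 + (24.2/10)·17 = 82.8 m³/s.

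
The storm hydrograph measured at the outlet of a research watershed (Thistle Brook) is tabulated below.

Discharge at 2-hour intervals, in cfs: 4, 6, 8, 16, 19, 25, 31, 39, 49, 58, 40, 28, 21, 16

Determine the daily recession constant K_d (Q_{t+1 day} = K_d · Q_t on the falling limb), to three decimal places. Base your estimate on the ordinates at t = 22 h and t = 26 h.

Between t = 22 h and t = 26 h the flow falls from 28 to 16 cfs over 2×2 h = 4 h.
Per-interval ratio K = (16/28)^(1/2) = 0.7559; K_d = K^(24/2) = 0.035.

K_d ≈ 0.035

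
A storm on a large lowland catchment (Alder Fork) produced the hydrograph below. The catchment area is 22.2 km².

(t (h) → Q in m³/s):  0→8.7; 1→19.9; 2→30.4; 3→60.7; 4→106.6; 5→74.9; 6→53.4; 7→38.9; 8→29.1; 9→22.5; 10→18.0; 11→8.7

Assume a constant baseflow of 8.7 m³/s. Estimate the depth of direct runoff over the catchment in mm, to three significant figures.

d ≈ 59.6 mm

Direct runoff: 0.0, 11.2, 21.7, 52.0, 97.9, 66.2, 44.7, 30.2, 20.4, 13.8, 9.3, 0.0 m³/s; ΣQ_DR = 367.4 m³/s.
V = ΣQ_DR · Δt = 367.4 × 3600 s = 1.323 × 10^6 m³.
Over A = 22.2 km², depth = V / A = 59.6 mm.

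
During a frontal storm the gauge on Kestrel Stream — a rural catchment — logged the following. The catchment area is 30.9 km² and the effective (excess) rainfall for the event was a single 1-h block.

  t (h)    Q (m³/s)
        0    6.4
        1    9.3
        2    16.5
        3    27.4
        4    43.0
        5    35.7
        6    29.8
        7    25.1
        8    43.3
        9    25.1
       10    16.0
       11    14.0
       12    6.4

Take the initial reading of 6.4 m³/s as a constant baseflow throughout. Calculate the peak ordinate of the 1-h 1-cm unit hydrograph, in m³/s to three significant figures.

Direct runoff: 0.0, 2.9, 10.1, 21.0, 36.6, 29.3, 23.4, 18.7, 36.9, 18.7, 9.6, 7.6, 0.0 m³/s; ΣQ_DR = 214.8 m³/s, peak = 36.9 m³/s.
Runoff depth d = ΣQ_DR·Δt / A = 214.8 × 3600 / (30.9 km²) = 25.03 mm.
The 1-cm UH is the DRH scaled by (10 mm)/d, so U_p = 36.9 × 10/25.03 = 14.7 m³/s.

U_p ≈ 14.7 m³/s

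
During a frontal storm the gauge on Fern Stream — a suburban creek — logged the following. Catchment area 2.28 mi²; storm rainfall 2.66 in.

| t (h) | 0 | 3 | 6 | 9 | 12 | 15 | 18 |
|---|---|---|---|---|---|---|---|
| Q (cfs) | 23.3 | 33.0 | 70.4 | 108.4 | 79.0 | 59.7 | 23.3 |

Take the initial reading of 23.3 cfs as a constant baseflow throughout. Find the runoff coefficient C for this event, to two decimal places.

ΣQ_DR = 234.0 cfs; V = ΣQ_DR·Δt = 2.527 × 10^6 ft³.
Runoff depth d = V / A = 0.4771 in.
C = d / P = 0.4771 / 2.66 = 0.18.

C ≈ 0.18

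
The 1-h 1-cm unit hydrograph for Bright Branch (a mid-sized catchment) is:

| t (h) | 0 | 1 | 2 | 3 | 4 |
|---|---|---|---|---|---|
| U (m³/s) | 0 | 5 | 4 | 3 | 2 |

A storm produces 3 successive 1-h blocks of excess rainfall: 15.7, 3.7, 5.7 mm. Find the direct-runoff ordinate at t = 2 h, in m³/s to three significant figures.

By discrete convolution, Q_j = Σ (P_i / 10 mm) · U_{j−i}.
At t = 2 h (j=2): Q = (15.7/10)·4 + (3.7/10)·5 + (5.7/10)·0 = 8.13 m³/s.

Q ≈ 8.13 m³/s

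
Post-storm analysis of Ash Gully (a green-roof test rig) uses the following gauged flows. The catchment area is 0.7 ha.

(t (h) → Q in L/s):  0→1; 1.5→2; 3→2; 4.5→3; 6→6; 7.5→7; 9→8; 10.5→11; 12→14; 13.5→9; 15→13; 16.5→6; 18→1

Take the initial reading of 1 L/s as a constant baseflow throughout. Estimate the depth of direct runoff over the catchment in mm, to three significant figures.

Direct runoff: 0.0, 1.0, 1.0, 2.0, 5.0, 6.0, 7.0, 10.0, 13.0, 8.0, 12.0, 5.0, 0.0 L/s; ΣQ_DR = 70.00 L/s.
V = ΣQ_DR · Δt = 70.00 × 5400 s = 3.780 × 10^5 L.
Over A = 0.7 ha, depth = V / A = 54.0 mm.

d ≈ 54.0 mm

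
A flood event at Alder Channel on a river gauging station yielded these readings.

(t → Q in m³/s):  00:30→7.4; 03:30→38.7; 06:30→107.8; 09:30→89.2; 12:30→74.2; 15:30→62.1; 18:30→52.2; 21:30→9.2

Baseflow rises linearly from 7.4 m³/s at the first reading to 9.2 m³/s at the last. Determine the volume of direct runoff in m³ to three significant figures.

V ≈ 4.04 × 10^6 m³

Direct-runoff ordinates (Q − Q_b): 0.00, 31.04, 99.89, 81.03, 65.77, 53.41, 43.26, 0.00 m³/s.
ΣQ_DR = 374.4 m³/s.
With Δt = 3 h = 10800 s, V = ΣQ_DR · Δt = 374.4 × 10800 = 4.04 × 10^6 m³.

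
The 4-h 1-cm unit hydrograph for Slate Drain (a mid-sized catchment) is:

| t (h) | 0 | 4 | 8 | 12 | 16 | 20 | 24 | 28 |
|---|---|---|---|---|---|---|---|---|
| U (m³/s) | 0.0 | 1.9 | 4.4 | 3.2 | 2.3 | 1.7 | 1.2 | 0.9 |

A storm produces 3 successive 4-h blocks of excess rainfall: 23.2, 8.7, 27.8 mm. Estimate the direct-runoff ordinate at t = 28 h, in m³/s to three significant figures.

Q ≈ 7.86 m³/s

By discrete convolution, Q_j = Σ (P_i / 10 mm) · U_{j−i}.
At t = 28 h (j=7): Q = (23.2/10)·0.9 + (8.7/10)·1.2 + (27.8/10)·1.7 = 7.86 m³/s.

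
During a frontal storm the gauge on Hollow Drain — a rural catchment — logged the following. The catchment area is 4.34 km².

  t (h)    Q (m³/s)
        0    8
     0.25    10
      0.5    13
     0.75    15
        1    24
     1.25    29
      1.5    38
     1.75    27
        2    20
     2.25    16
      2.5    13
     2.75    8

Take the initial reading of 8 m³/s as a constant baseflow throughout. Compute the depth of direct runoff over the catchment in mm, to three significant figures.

d ≈ 25.9 mm

Direct runoff: 0.0, 2.0, 5.0, 7.0, 16.0, 21.0, 30.0, 19.0, 12.0, 8.0, 5.0, 0.0 m³/s; ΣQ_DR = 125.0 m³/s.
V = ΣQ_DR · Δt = 125.0 × 900 s = 1.125 × 10^5 m³.
Over A = 4.34 km², depth = V / A = 25.9 mm.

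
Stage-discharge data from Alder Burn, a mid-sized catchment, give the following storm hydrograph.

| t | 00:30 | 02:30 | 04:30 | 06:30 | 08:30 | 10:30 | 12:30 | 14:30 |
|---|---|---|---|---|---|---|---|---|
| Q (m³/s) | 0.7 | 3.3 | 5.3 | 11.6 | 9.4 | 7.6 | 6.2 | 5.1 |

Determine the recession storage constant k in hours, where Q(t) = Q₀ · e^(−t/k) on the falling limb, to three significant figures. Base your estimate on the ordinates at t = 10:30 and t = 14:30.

k ≈ 10.0 h

On the falling limb, Q drops from 7.6 to 5.1 m³/s between t = 10:30 and t = 14:30 (Δt = 4 h).
k = −Δt / ln(Q₂/Q₁) = −4 / ln(5.1/7.6) = 10.0 h.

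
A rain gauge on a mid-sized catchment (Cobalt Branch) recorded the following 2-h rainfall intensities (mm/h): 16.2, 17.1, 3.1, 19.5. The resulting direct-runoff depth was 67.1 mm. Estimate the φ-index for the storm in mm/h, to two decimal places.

Only the 3 blocks with intensity above φ contribute runoff: 16.2, 17.1, 19.5 mm/h.
Σ(I−φ)·Δt = d  ⇒  (16.2+17.1+19.5 − 3φ)·2 = 67.1
φ = (52.80 − 67.1/2) / 3 = 6.42 mm/h.

φ ≈ 6.42 mm/h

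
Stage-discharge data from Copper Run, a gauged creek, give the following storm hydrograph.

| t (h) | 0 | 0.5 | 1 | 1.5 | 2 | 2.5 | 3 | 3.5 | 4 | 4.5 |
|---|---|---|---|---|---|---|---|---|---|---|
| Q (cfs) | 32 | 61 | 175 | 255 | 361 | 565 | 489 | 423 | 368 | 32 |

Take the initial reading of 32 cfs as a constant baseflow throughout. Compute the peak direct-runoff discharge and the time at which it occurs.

Subtracting baseflow gives direct-runoff ordinates: 0.0, 29.0, 143.0, 223.0, 329.0, 533.0, 457.0, 391.0, 336.0, 0.0 cfs.
The maximum is 533.0 cfs, occurring at the reading for t = 2.5 h.

Q_p = 533.0 cfs at t = 2.5 h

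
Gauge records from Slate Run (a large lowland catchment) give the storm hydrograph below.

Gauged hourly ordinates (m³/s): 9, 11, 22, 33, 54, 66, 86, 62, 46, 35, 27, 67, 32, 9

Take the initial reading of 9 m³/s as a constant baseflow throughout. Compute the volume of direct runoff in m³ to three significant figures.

V ≈ 1.56 × 10^6 m³

Direct-runoff ordinates (Q − Q_b): 0.0, 2.0, 13.0, 24.0, 45.0, 57.0, 77.0, 53.0, 37.0, 26.0, 18.0, 58.0, 23.0, 0.0 m³/s.
ΣQ_DR = 433.0 m³/s.
With Δt = 1 h = 3600 s, V = ΣQ_DR · Δt = 433.0 × 3600 = 1.56 × 10^6 m³.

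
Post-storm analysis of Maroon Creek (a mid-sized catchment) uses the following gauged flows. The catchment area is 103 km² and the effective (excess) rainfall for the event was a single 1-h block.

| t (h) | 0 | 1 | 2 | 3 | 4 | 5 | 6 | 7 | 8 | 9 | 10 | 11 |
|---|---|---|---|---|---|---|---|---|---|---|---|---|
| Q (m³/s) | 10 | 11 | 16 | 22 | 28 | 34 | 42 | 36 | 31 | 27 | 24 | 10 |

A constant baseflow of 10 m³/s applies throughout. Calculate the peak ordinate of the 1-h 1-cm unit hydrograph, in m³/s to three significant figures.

U_p ≈ 53.5 m³/s

Direct runoff: 0.0, 1.0, 6.0, 12.0, 18.0, 24.0, 32.0, 26.0, 21.0, 17.0, 14.0, 0.0 m³/s; ΣQ_DR = 171.0 m³/s, peak = 32.0 m³/s.
Runoff depth d = ΣQ_DR·Δt / A = 171.0 × 3600 / (103 km²) = 5.977 mm.
The 1-cm UH is the DRH scaled by (10 mm)/d, so U_p = 32.0 × 10/5.977 = 53.5 m³/s.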